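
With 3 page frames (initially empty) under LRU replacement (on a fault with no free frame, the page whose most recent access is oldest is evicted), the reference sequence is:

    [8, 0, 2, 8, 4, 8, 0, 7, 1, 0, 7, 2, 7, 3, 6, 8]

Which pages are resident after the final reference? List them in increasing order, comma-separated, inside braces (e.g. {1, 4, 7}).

{3, 6, 8}

8: fault, frames [8]
0: fault, frames [8, 0]
2: fault, frames [8, 0, 2]
8: hit
4: fault, evict 0, frames [2, 8, 4]
8: hit
0: fault, evict 2, frames [4, 8, 0]
7: fault, evict 4, frames [8, 0, 7]
1: fault, evict 8, frames [0, 7, 1]
0: hit
7: hit
2: fault, evict 1, frames [0, 7, 2]
7: hit
3: fault, evict 0, frames [2, 7, 3]
6: fault, evict 2, frames [7, 3, 6]
8: fault, evict 7, frames [3, 6, 8]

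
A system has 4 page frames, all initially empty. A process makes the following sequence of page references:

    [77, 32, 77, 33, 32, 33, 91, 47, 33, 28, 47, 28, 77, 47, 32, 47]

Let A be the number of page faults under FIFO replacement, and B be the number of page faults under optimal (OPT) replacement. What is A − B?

Under FIFO: F F . F . . F F . F . . F . F . → 8 faults.
Under OPT: F F . F . . F F . F . . . . . . → 6 faults.
A − B = 8 − 6 = 2.

2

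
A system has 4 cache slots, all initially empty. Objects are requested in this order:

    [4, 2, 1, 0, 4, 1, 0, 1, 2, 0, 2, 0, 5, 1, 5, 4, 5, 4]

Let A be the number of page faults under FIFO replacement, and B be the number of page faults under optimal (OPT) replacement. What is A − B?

1

Under FIFO: F F F F . . . . . . . . F . . F . . → 6 faults.
Under OPT: F F F F . . . . . . . . F . . . . . → 5 faults.
A − B = 6 − 5 = 1.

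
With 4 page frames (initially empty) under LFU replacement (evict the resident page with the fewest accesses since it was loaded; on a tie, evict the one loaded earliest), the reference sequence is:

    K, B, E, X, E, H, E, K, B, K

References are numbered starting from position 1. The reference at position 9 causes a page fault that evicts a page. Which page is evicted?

X

pos 1: K: fault, frames [K]
pos 2: B: fault, frames [K, B]
pos 3: E: fault, frames [K, B, E]
pos 4: X: fault, frames [K, B, E, X]
pos 5: E: hit
pos 6: H: fault, evict K, frames [B, E, X, H]
pos 7: E: hit
pos 8: K: fault, evict B, frames [E, X, H, K]
pos 9: B: fault, evict X, frames [E, H, K, B]
At position 9, page X is evicted.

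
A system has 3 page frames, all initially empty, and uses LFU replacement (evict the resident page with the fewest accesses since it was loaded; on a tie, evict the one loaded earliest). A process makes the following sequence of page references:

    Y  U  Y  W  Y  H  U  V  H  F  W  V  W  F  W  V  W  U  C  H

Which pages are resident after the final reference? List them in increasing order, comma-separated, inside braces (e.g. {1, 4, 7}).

Y → miss, frames {Y}
U → miss, frames {Y,U}
Y → hit
W → miss, frames {Y,U,W}
Y → hit
H → miss, evict U, frames {Y,W,H}
U → miss, evict W, frames {Y,H,U}
V → miss, evict H, frames {Y,U,V}
H → miss, evict U, frames {Y,V,H}
F → miss, evict V, frames {Y,H,F}
W → miss, evict H, frames {Y,F,W}
V → miss, evict F, frames {Y,W,V}
W → hit
F → miss, evict V, frames {Y,W,F}
W → hit
V → miss, evict F, frames {Y,W,V}
W → hit
U → miss, evict V, frames {Y,W,U}
C → miss, evict U, frames {Y,W,C}
H → miss, evict C, frames {Y,W,H}

{H, W, Y}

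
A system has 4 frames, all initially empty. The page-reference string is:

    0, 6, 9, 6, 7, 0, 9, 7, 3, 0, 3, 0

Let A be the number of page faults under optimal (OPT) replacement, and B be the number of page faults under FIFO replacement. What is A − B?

-1

Under OPT: F F F . F . . . F . . . → 5 faults.
Under FIFO: F F F . F . . . F F . . → 6 faults.
A − B = 5 − 6 = -1.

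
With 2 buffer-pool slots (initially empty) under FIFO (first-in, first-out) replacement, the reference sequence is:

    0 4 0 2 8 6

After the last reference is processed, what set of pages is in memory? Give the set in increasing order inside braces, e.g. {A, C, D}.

{6, 8}

0 → fault, frames [0]
4 → fault, frames [0, 4]
0 → hit
2 → fault, evict 0, frames [4, 2]
8 → fault, evict 4, frames [2, 8]
6 → fault, evict 2, frames [8, 6]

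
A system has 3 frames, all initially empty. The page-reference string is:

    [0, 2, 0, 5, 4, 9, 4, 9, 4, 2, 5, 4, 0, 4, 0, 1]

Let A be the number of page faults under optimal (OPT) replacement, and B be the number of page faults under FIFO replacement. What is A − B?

Under OPT: F F . F F F . . . . F . F . . F → 8 faults.
Under FIFO: F F . F F F . . . F F F F . . F → 10 faults.
A − B = 8 − 10 = -2.

-2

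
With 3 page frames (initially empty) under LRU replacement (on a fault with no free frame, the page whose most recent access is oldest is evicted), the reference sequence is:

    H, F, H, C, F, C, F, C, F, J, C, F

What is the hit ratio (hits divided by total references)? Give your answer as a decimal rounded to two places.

H: fault, frames {H}
F: fault, frames {H,F}
H: hit
C: fault, frames {F,H,C}
F: hit
C: hit
F: hit
C: hit
F: hit
J: fault, evict H, frames {C,F,J}
C: hit
F: hit
Hits: 8 of 12 references → 8/12 = 0.6667.

0.67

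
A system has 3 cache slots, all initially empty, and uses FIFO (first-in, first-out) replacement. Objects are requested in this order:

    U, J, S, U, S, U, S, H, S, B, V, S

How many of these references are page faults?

7

U → fault, frames [U]
J → fault, frames [U, J]
S → fault, frames [U, J, S]
U → hit
S → hit
U → hit
S → hit
H → fault, evict U, frames [J, S, H]
S → hit
B → fault, evict J, frames [S, H, B]
V → fault, evict S, frames [H, B, V]
S → fault, evict H, frames [B, V, S]
Page faults: 7.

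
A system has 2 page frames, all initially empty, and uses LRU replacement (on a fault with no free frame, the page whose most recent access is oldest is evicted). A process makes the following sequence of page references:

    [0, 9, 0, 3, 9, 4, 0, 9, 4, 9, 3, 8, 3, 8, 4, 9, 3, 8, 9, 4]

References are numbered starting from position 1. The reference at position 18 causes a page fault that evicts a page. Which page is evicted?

pos 1: 0: miss, frames {0}
pos 2: 9: miss, frames {0,9}
pos 3: 0: hit
pos 4: 3: miss, evict 9, frames {0,3}
pos 5: 9: miss, evict 0, frames {3,9}
pos 6: 4: miss, evict 3, frames {9,4}
pos 7: 0: miss, evict 9, frames {4,0}
pos 8: 9: miss, evict 4, frames {0,9}
pos 9: 4: miss, evict 0, frames {9,4}
pos 10: 9: hit
pos 11: 3: miss, evict 4, frames {9,3}
pos 12: 8: miss, evict 9, frames {3,8}
pos 13: 3: hit
pos 14: 8: hit
pos 15: 4: miss, evict 3, frames {8,4}
pos 16: 9: miss, evict 8, frames {4,9}
pos 17: 3: miss, evict 4, frames {9,3}
pos 18: 8: miss, evict 9, frames {3,8}
At position 18, page 9 is evicted.

9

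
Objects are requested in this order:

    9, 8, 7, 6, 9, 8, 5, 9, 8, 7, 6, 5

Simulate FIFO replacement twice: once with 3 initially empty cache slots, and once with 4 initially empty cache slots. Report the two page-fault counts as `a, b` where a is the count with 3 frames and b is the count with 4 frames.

3 frames: F F F F F F F . . F F . → 9 faults.
4 frames: F F F F . . F F F F F F → 10 faults.
10 > 9: adding a frame increased faults — Belady's anomaly.

9, 10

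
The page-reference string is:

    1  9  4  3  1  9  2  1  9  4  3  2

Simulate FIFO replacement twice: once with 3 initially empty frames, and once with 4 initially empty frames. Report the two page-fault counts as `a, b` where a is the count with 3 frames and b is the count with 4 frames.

9, 10

3 frames: F F F F F F F . . F F . → 9 faults.
4 frames: F F F F . . F F F F F F → 10 faults.
10 > 9: adding a frame increased faults — Belady's anomaly.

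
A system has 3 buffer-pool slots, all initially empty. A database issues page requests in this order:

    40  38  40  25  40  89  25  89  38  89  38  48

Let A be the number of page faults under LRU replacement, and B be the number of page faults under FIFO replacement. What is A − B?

1

Under LRU: F F . F . F . . F . . F → 6 faults.
Under FIFO: F F . F . F . . . . . F → 5 faults.
A − B = 6 − 5 = 1.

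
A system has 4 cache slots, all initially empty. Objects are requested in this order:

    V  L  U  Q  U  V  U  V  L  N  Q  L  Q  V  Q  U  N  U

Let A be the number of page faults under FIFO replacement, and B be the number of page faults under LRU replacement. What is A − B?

-2

Under FIFO: F F F F . . . . . F . . . F . . . . → 6 faults.
Under LRU: F F F F . . . . . F F . . . . F F . → 8 faults.
A − B = 6 − 8 = -2.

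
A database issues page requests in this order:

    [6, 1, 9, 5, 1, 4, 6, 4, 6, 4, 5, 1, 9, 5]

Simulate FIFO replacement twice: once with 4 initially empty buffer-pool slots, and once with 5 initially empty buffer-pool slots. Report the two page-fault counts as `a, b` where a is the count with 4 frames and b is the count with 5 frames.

9, 5

4 frames: F F F F . F F . . . . F F F → 9 faults.
5 frames: F F F F . F . . . . . . . . → 5 faults.
5 < 9: adding a frame reduced faults, as is typical.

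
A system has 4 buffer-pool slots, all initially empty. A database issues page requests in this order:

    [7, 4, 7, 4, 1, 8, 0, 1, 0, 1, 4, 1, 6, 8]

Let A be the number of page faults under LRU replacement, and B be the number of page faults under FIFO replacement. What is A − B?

Under LRU: F F . . F F F . . . . . F F → 7 faults.
Under FIFO: F F . . F F F . . . . . F . → 6 faults.
A − B = 7 − 6 = 1.

1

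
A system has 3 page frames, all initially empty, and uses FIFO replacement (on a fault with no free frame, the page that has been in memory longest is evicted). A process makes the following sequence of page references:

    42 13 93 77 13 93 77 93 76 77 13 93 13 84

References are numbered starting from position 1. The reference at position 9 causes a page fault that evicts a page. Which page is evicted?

pos 1: 42: miss, frames [42]
pos 2: 13: miss, frames [42, 13]
pos 3: 93: miss, frames [42, 13, 93]
pos 4: 77: miss, evict 42, frames [13, 93, 77]
pos 5: 13: hit
pos 6: 93: hit
pos 7: 77: hit
pos 8: 93: hit
pos 9: 76: miss, evict 13, frames [93, 77, 76]
At position 9, page 13 is evicted.

13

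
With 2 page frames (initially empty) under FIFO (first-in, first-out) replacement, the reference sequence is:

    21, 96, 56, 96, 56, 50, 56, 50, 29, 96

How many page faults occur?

6

21 -> miss, frames (21)
96 -> miss, frames (21 96)
56 -> miss, evict 21, frames (96 56)
96 -> hit
56 -> hit
50 -> miss, evict 96, frames (56 50)
56 -> hit
50 -> hit
29 -> miss, evict 56, frames (50 29)
96 -> miss, evict 50, frames (29 96)
Page faults: 6.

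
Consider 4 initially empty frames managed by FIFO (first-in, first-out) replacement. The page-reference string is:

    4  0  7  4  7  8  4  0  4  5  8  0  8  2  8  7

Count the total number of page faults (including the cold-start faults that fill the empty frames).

6

4 → miss, frames {4}
0 → miss, frames {4,0}
7 → miss, frames {4,0,7}
4 → hit
7 → hit
8 → miss, frames {4,0,7,8}
4 → hit
0 → hit
4 → hit
5 → miss, evict 4, frames {0,7,8,5}
8 → hit
0 → hit
8 → hit
2 → miss, evict 0, frames {7,8,5,2}
8 → hit
7 → hit
Page faults: 6.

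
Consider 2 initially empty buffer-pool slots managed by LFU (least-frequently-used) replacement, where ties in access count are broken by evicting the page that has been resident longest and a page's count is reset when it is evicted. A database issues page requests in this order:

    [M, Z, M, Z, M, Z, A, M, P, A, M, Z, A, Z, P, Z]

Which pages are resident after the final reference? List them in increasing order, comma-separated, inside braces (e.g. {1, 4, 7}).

M → fault, frames (M)
Z → fault, frames (M Z)
M → hit
Z → hit
M → hit
Z → hit
A → fault, evict M, frames (Z A)
M → fault, evict A, frames (Z M)
P → fault, evict M, frames (Z P)
A → fault, evict P, frames (Z A)
M → fault, evict A, frames (Z M)
Z → hit
A → fault, evict M, frames (Z A)
Z → hit
P → fault, evict A, frames (Z P)
Z → hit

{P, Z}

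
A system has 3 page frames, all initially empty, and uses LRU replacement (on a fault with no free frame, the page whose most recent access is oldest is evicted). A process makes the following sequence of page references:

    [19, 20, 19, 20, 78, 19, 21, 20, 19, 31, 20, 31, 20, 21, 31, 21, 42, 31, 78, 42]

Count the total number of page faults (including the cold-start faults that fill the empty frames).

19 -> fault, frames {19}
20 -> fault, frames {19,20}
19 -> hit
20 -> hit
78 -> fault, frames {19,20,78}
19 -> hit
21 -> fault, evict 20, frames {78,19,21}
20 -> fault, evict 78, frames {19,21,20}
19 -> hit
31 -> fault, evict 21, frames {20,19,31}
20 -> hit
31 -> hit
20 -> hit
21 -> fault, evict 19, frames {31,20,21}
31 -> hit
21 -> hit
42 -> fault, evict 20, frames {31,21,42}
31 -> hit
78 -> fault, evict 21, frames {42,31,78}
42 -> hit
Page faults: 9.

9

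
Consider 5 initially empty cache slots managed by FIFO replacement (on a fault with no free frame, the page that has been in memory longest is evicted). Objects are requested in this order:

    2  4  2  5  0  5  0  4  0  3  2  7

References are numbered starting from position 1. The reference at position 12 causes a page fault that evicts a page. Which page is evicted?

2

pos 1: 2 -> fault, frames (2)
pos 2: 4 -> fault, frames (2 4)
pos 3: 2 -> hit
pos 4: 5 -> fault, frames (2 4 5)
pos 5: 0 -> fault, frames (2 4 5 0)
pos 6: 5 -> hit
pos 7: 0 -> hit
pos 8: 4 -> hit
pos 9: 0 -> hit
pos 10: 3 -> fault, frames (2 4 5 0 3)
pos 11: 2 -> hit
pos 12: 7 -> fault, evict 2, frames (4 5 0 3 7)
At position 12, page 2 is evicted.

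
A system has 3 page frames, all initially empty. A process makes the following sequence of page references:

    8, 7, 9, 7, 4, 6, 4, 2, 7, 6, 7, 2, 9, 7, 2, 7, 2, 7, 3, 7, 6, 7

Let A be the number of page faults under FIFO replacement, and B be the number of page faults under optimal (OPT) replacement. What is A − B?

2

Under FIFO: F F F . F F . F F . . . F . . . . . F . F F → 11 faults.
Under OPT: F F F . F F . F . . . . F . . . . . F . F . → 9 faults.
A − B = 11 − 9 = 2.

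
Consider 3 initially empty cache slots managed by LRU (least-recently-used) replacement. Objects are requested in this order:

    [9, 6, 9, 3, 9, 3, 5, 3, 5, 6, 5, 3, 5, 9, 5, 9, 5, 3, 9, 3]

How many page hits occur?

14

9 → miss, frames {9}
6 → miss, frames {9,6}
9 → hit
3 → miss, frames {6,9,3}
9 → hit
3 → hit
5 → miss, evict 6, frames {9,3,5}
3 → hit
5 → hit
6 → miss, evict 9, frames {3,5,6}
5 → hit
3 → hit
5 → hit
9 → miss, evict 6, frames {3,5,9}
5 → hit
9 → hit
5 → hit
3 → hit
9 → hit
3 → hit
Hits: 14.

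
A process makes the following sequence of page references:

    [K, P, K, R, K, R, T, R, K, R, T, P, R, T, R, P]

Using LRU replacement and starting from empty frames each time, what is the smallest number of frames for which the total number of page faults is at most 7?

3

f=1: 16 faults
f=2: 10 faults
f=3: 5 faults
f=4: 4 faults
Smallest f with faults ≤ 7 is 3.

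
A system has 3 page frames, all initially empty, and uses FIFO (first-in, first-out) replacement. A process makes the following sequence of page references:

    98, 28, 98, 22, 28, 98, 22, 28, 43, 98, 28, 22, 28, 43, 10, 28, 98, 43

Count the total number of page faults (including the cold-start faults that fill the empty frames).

98 -> miss, frames [98]
28 -> miss, frames [98, 28]
98 -> hit
22 -> miss, frames [98, 28, 22]
28 -> hit
98 -> hit
22 -> hit
28 -> hit
43 -> miss, evict 98, frames [28, 22, 43]
98 -> miss, evict 28, frames [22, 43, 98]
28 -> miss, evict 22, frames [43, 98, 28]
22 -> miss, evict 43, frames [98, 28, 22]
28 -> hit
43 -> miss, evict 98, frames [28, 22, 43]
10 -> miss, evict 28, frames [22, 43, 10]
28 -> miss, evict 22, frames [43, 10, 28]
98 -> miss, evict 43, frames [10, 28, 98]
43 -> miss, evict 10, frames [28, 98, 43]
Page faults: 12.

12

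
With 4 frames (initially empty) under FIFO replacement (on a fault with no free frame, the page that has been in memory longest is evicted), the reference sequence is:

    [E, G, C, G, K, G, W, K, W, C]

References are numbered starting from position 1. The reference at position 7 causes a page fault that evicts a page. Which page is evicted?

pos 1: E: fault, frames (E)
pos 2: G: fault, frames (E G)
pos 3: C: fault, frames (E G C)
pos 4: G: hit
pos 5: K: fault, frames (E G C K)
pos 6: G: hit
pos 7: W: fault, evict E, frames (G C K W)
At position 7, page E is evicted.

E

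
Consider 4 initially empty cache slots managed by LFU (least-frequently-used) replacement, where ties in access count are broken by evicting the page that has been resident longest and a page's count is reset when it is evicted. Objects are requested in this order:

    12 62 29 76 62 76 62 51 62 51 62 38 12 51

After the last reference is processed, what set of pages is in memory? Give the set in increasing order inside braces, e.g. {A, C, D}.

{12, 51, 62, 76}

12 → miss, frames [12]
62 → miss, frames [12, 62]
29 → miss, frames [12, 62, 29]
76 → miss, frames [12, 62, 29, 76]
62 → hit
76 → hit
62 → hit
51 → miss, evict 12, frames [62, 29, 76, 51]
62 → hit
51 → hit
62 → hit
38 → miss, evict 29, frames [62, 76, 51, 38]
12 → miss, evict 38, frames [62, 76, 51, 12]
51 → hit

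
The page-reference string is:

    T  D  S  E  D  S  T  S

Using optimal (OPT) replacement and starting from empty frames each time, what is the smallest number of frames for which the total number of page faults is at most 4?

4

f=1: 8 faults
f=2: 6 faults
f=3: 5 faults
f=4: 4 faults
Smallest f with faults ≤ 4 is 4.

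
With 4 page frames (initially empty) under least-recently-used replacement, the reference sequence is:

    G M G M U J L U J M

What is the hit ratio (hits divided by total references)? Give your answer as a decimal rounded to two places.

0.50

G -> fault, frames (G)
M -> fault, frames (G M)
G -> hit
M -> hit
U -> fault, frames (G M U)
J -> fault, frames (G M U J)
L -> fault, evict G, frames (M U J L)
U -> hit
J -> hit
M -> hit
Hits: 5 of 10 references → 5/10 = 0.5000.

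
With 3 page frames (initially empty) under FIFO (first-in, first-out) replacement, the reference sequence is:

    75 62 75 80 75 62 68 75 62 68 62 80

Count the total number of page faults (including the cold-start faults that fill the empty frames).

75 → fault, frames [75]
62 → fault, frames [75, 62]
75 → hit
80 → fault, frames [75, 62, 80]
75 → hit
62 → hit
68 → fault, evict 75, frames [62, 80, 68]
75 → fault, evict 62, frames [80, 68, 75]
62 → fault, evict 80, frames [68, 75, 62]
68 → hit
62 → hit
80 → fault, evict 68, frames [75, 62, 80]
Page faults: 7.

7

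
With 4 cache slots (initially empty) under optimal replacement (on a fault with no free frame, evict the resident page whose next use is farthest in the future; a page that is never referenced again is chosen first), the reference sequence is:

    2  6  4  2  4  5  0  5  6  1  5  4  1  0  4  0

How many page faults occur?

6

2 -> miss, frames [2]
6 -> miss, frames [2, 6]
4 -> miss, frames [2, 6, 4]
2 -> hit
4 -> hit
5 -> miss, frames [2, 6, 4, 5]
0 -> miss, evict 2, frames [6, 4, 5, 0]
5 -> hit
6 -> hit
1 -> miss, evict 6, frames [4, 5, 0, 1]
5 -> hit
4 -> hit
1 -> hit
0 -> hit
4 -> hit
0 -> hit
Page faults: 6.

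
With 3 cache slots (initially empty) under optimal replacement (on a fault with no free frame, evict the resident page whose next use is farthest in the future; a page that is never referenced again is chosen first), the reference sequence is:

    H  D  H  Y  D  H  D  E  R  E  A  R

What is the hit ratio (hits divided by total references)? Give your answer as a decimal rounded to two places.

0.50

H -> fault, frames [H]
D -> fault, frames [H, D]
H -> hit
Y -> fault, frames [H, D, Y]
D -> hit
H -> hit
D -> hit
E -> fault, evict Y, frames [H, D, E]
R -> fault, evict D, frames [H, E, R]
E -> hit
A -> fault, evict E, frames [H, R, A]
R -> hit
Hits: 6 of 12 references → 6/12 = 0.5000.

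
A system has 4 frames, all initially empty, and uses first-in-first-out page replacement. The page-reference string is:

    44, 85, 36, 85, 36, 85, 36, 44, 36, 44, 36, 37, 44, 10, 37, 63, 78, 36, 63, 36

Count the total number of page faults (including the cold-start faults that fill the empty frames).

8

44 -> miss, frames [44]
85 -> miss, frames [44, 85]
36 -> miss, frames [44, 85, 36]
85 -> hit
36 -> hit
85 -> hit
36 -> hit
44 -> hit
36 -> hit
44 -> hit
36 -> hit
37 -> miss, frames [44, 85, 36, 37]
44 -> hit
10 -> miss, evict 44, frames [85, 36, 37, 10]
37 -> hit
63 -> miss, evict 85, frames [36, 37, 10, 63]
78 -> miss, evict 36, frames [37, 10, 63, 78]
36 -> miss, evict 37, frames [10, 63, 78, 36]
63 -> hit
36 -> hit
Page faults: 8.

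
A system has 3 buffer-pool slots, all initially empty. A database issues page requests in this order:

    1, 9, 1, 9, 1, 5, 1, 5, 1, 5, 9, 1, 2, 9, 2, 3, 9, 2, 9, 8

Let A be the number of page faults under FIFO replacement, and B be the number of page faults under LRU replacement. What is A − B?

Under FIFO: F F . . . F . . . . . . F . . F F . . F → 7 faults.
Under LRU: F F . . . F . . . . . . F . . F . . . F → 6 faults.
A − B = 7 − 6 = 1.

1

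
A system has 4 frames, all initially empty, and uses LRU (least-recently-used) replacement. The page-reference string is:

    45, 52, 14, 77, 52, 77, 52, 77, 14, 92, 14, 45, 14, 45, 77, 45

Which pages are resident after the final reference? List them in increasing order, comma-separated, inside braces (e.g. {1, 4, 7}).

45 → fault, frames (45)
52 → fault, frames (45 52)
14 → fault, frames (45 52 14)
77 → fault, frames (45 52 14 77)
52 → hit
77 → hit
52 → hit
77 → hit
14 → hit
92 → fault, evict 45, frames (52 77 14 92)
14 → hit
45 → fault, evict 52, frames (77 92 14 45)
14 → hit
45 → hit
77 → hit
45 → hit

{14, 45, 77, 92}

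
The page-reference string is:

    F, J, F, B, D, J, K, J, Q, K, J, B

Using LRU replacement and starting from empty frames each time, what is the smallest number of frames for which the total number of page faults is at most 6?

f=1: 12 faults
f=2: 10 faults
f=3: 8 faults
f=4: 7 faults
f=5: 6 faults
f=6: 6 faults
Smallest f with faults ≤ 6 is 5.

5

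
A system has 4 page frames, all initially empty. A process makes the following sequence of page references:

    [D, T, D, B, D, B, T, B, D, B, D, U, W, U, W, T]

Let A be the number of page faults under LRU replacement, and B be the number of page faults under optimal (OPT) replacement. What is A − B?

1

Under LRU: F F . F . . . . . . . F F . . F → 6 faults.
Under OPT: F F . F . . . . . . . F F . . . → 5 faults.
A − B = 6 − 5 = 1.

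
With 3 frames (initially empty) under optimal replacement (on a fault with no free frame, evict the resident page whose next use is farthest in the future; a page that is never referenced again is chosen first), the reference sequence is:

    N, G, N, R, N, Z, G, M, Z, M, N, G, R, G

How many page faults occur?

N: miss, frames {N}
G: miss, frames {N,G}
N: hit
R: miss, frames {N,G,R}
N: hit
Z: miss, evict R, frames {N,G,Z}
G: hit
M: miss, evict G, frames {N,Z,M}
Z: hit
M: hit
N: hit
G: miss, evict M, frames {N,Z,G}
R: miss, evict Z, frames {N,G,R}
G: hit
Page faults: 7.

7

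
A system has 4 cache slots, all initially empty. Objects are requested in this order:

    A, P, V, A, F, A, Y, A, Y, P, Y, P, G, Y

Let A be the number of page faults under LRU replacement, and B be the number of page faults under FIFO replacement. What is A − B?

Under LRU: F F F . F . F . . F . . F . → 7 faults.
Under FIFO: F F F . F . F F . F . . F . → 8 faults.
A − B = 7 − 8 = -1.

-1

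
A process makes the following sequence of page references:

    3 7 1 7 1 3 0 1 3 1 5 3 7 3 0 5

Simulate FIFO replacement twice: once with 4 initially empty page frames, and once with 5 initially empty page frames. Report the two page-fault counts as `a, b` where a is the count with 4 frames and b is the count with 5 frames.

4 frames: F F F . . . F . . . F F F . . . → 7 faults.
5 frames: F F F . . . F . . . F . . . . . → 5 faults.
5 < 7: adding a frame reduced faults, as is typical.

7, 5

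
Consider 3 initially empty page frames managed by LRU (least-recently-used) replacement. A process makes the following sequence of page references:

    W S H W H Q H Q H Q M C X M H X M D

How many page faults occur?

9

W: miss, frames [W]
S: miss, frames [W, S]
H: miss, frames [W, S, H]
W: hit
H: hit
Q: miss, evict S, frames [W, H, Q]
H: hit
Q: hit
H: hit
Q: hit
M: miss, evict W, frames [H, Q, M]
C: miss, evict H, frames [Q, M, C]
X: miss, evict Q, frames [M, C, X]
M: hit
H: miss, evict C, frames [X, M, H]
X: hit
M: hit
D: miss, evict H, frames [X, M, D]
Page faults: 9.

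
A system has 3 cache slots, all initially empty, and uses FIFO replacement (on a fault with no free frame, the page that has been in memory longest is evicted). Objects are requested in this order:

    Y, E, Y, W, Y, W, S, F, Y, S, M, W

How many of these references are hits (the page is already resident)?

4

Y: miss, frames (Y)
E: miss, frames (Y E)
Y: hit
W: miss, frames (Y E W)
Y: hit
W: hit
S: miss, evict Y, frames (E W S)
F: miss, evict E, frames (W S F)
Y: miss, evict W, frames (S F Y)
S: hit
M: miss, evict S, frames (F Y M)
W: miss, evict F, frames (Y M W)
Hits: 4.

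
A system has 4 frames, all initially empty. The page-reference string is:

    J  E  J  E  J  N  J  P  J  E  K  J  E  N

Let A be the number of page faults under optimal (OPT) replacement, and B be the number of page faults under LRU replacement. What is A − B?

-1

Under OPT: F F . . . F . F . . F . . . → 5 faults.
Under LRU: F F . . . F . F . . F . . F → 6 faults.
A − B = 5 − 6 = -1.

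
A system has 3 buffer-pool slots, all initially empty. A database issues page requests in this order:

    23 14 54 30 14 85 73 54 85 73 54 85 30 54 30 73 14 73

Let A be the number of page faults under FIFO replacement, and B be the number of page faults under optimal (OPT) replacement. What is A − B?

Under FIFO: F F F F . F F F . . . . F . . . F F → 10 faults.
Under OPT: F F F F . F F . . . . . F . . . F . → 8 faults.
A − B = 10 − 8 = 2.

2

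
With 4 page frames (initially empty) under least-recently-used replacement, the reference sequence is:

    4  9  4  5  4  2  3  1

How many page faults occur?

4 -> fault, frames [4]
9 -> fault, frames [4, 9]
4 -> hit
5 -> fault, frames [9, 4, 5]
4 -> hit
2 -> fault, frames [9, 5, 4, 2]
3 -> fault, evict 9, frames [5, 4, 2, 3]
1 -> fault, evict 5, frames [4, 2, 3, 1]
Page faults: 6.

6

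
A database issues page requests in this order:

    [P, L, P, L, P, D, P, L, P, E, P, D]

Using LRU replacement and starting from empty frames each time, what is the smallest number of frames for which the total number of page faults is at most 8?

2

f=1: 12 faults
f=2: 6 faults
f=3: 5 faults
f=4: 4 faults
Smallest f with faults ≤ 8 is 2.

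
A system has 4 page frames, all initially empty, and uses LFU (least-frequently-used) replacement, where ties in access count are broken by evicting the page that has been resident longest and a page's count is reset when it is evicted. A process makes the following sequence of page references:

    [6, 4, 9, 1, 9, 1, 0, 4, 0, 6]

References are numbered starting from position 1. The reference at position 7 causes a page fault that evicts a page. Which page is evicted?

6

pos 1: 6 → miss, frames (6)
pos 2: 4 → miss, frames (6 4)
pos 3: 9 → miss, frames (6 4 9)
pos 4: 1 → miss, frames (6 4 9 1)
pos 5: 9 → hit
pos 6: 1 → hit
pos 7: 0 → miss, evict 6, frames (4 9 1 0)
At position 7, page 6 is evicted.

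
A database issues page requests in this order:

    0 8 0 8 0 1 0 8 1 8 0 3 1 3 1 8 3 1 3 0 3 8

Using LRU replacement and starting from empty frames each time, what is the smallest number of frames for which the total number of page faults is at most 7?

4

f=1: 22 faults
f=2: 13 faults
f=3: 8 faults
f=4: 4 faults
Smallest f with faults ≤ 7 is 4.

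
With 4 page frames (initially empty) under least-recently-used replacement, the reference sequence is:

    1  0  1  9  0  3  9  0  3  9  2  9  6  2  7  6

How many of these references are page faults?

7

1 -> miss, frames [1]
0 -> miss, frames [1, 0]
1 -> hit
9 -> miss, frames [0, 1, 9]
0 -> hit
3 -> miss, frames [1, 9, 0, 3]
9 -> hit
0 -> hit
3 -> hit
9 -> hit
2 -> miss, evict 1, frames [0, 3, 9, 2]
9 -> hit
6 -> miss, evict 0, frames [3, 2, 9, 6]
2 -> hit
7 -> miss, evict 3, frames [9, 6, 2, 7]
6 -> hit
Page faults: 7.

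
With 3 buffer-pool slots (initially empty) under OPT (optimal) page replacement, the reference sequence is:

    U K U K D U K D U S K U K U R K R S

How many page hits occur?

U → miss, frames [U]
K → miss, frames [U, K]
U → hit
K → hit
D → miss, frames [U, K, D]
U → hit
K → hit
D → hit
U → hit
S → miss, evict D, frames [U, K, S]
K → hit
U → hit
K → hit
U → hit
R → miss, evict U, frames [K, S, R]
K → hit
R → hit
S → hit
Hits: 13.

13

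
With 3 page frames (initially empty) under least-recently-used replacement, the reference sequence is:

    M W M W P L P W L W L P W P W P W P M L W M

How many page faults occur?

M → fault, frames [M]
W → fault, frames [M, W]
M → hit
W → hit
P → fault, frames [M, W, P]
L → fault, evict M, frames [W, P, L]
P → hit
W → hit
L → hit
W → hit
L → hit
P → hit
W → hit
P → hit
W → hit
P → hit
W → hit
P → hit
M → fault, evict L, frames [W, P, M]
L → fault, evict W, frames [P, M, L]
W → fault, evict P, frames [M, L, W]
M → hit
Page faults: 7.

7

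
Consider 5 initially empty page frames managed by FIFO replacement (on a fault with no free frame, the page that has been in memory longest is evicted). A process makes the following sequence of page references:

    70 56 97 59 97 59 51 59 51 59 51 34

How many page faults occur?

6

70 -> fault, frames [70]
56 -> fault, frames [70, 56]
97 -> fault, frames [70, 56, 97]
59 -> fault, frames [70, 56, 97, 59]
97 -> hit
59 -> hit
51 -> fault, frames [70, 56, 97, 59, 51]
59 -> hit
51 -> hit
59 -> hit
51 -> hit
34 -> fault, evict 70, frames [56, 97, 59, 51, 34]
Page faults: 6.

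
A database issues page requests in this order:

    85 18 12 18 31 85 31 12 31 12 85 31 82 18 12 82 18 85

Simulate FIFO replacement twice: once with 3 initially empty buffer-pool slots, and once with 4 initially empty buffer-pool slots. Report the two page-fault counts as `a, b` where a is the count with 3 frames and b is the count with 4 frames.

9, 6

3 frames: F F F . F F . . . . . . F F F . . F → 9 faults.
4 frames: F F F . F . . . . . . . F . . . . F → 6 faults.
6 < 9: adding a frame reduced faults, as is typical.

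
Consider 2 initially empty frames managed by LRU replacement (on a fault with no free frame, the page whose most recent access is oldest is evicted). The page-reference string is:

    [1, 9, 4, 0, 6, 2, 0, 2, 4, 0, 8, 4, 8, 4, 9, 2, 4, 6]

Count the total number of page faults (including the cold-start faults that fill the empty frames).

1: miss, frames [1]
9: miss, frames [1, 9]
4: miss, evict 1, frames [9, 4]
0: miss, evict 9, frames [4, 0]
6: miss, evict 4, frames [0, 6]
2: miss, evict 0, frames [6, 2]
0: miss, evict 6, frames [2, 0]
2: hit
4: miss, evict 0, frames [2, 4]
0: miss, evict 2, frames [4, 0]
8: miss, evict 4, frames [0, 8]
4: miss, evict 0, frames [8, 4]
8: hit
4: hit
9: miss, evict 8, frames [4, 9]
2: miss, evict 4, frames [9, 2]
4: miss, evict 9, frames [2, 4]
6: miss, evict 2, frames [4, 6]
Page faults: 15.

15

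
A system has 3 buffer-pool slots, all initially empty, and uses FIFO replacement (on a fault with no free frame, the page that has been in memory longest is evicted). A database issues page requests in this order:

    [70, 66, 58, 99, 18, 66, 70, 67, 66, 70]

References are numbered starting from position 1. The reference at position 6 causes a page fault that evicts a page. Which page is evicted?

58

pos 1: 70: fault, frames (70)
pos 2: 66: fault, frames (70 66)
pos 3: 58: fault, frames (70 66 58)
pos 4: 99: fault, evict 70, frames (66 58 99)
pos 5: 18: fault, evict 66, frames (58 99 18)
pos 6: 66: fault, evict 58, frames (99 18 66)
At position 6, page 58 is evicted.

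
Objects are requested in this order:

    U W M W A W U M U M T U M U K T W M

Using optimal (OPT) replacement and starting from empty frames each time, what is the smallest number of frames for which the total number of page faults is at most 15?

f=1: 18 faults
f=2: 11 faults
f=3: 8 faults
f=4: 6 faults
f=5: 6 faults
f=6: 6 faults
Smallest f with faults ≤ 15 is 2.

2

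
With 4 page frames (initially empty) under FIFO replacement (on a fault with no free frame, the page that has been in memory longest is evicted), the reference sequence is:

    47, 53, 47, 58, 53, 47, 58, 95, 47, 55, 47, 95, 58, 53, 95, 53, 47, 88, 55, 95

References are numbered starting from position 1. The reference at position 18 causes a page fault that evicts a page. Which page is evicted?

pos 1: 47 -> fault, frames {47}
pos 2: 53 -> fault, frames {47,53}
pos 3: 47 -> hit
pos 4: 58 -> fault, frames {47,53,58}
pos 5: 53 -> hit
pos 6: 47 -> hit
pos 7: 58 -> hit
pos 8: 95 -> fault, frames {47,53,58,95}
pos 9: 47 -> hit
pos 10: 55 -> fault, evict 47, frames {53,58,95,55}
pos 11: 47 -> fault, evict 53, frames {58,95,55,47}
pos 12: 95 -> hit
pos 13: 58 -> hit
pos 14: 53 -> fault, evict 58, frames {95,55,47,53}
pos 15: 95 -> hit
pos 16: 53 -> hit
pos 17: 47 -> hit
pos 18: 88 -> fault, evict 95, frames {55,47,53,88}
At position 18, page 95 is evicted.

95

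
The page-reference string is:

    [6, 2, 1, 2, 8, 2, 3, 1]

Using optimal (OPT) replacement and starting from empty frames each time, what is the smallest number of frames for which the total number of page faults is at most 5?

3

f=1: 8 faults
f=2: 6 faults
f=3: 5 faults
f=4: 5 faults
f=5: 5 faults
Smallest f with faults ≤ 5 is 3.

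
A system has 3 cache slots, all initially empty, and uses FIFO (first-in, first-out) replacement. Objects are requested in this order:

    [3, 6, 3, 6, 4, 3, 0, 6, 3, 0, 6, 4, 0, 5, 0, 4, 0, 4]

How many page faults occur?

9

3 → fault, frames (3)
6 → fault, frames (3 6)
3 → hit
6 → hit
4 → fault, frames (3 6 4)
3 → hit
0 → fault, evict 3, frames (6 4 0)
6 → hit
3 → fault, evict 6, frames (4 0 3)
0 → hit
6 → fault, evict 4, frames (0 3 6)
4 → fault, evict 0, frames (3 6 4)
0 → fault, evict 3, frames (6 4 0)
5 → fault, evict 6, frames (4 0 5)
0 → hit
4 → hit
0 → hit
4 → hit
Page faults: 9.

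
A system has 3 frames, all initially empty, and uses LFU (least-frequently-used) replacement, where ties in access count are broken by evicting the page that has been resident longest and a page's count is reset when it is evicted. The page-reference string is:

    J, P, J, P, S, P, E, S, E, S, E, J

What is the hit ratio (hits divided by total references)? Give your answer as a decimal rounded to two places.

0.33

J → fault, frames (J)
P → fault, frames (J P)
J → hit
P → hit
S → fault, frames (J P S)
P → hit
E → fault, evict S, frames (J P E)
S → fault, evict E, frames (J P S)
E → fault, evict S, frames (J P E)
S → fault, evict E, frames (J P S)
E → fault, evict S, frames (J P E)
J → hit
Hits: 4 of 12 references → 4/12 = 0.3333.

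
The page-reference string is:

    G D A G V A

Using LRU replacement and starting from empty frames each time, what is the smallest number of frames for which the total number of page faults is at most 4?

3

f=1: 6 faults
f=2: 6 faults
f=3: 4 faults
f=4: 4 faults
Smallest f with faults ≤ 4 is 3.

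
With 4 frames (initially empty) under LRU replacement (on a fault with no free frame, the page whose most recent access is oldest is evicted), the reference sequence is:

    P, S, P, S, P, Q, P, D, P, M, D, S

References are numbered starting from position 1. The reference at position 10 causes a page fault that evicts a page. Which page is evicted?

S

pos 1: P → miss, frames (P)
pos 2: S → miss, frames (P S)
pos 3: P → hit
pos 4: S → hit
pos 5: P → hit
pos 6: Q → miss, frames (S P Q)
pos 7: P → hit
pos 8: D → miss, frames (S Q P D)
pos 9: P → hit
pos 10: M → miss, evict S, frames (Q D P M)
At position 10, page S is evicted.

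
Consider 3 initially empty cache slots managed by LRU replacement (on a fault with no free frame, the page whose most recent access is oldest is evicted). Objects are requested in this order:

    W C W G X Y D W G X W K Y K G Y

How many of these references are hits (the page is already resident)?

4

W -> miss, frames (W)
C -> miss, frames (W C)
W -> hit
G -> miss, frames (C W G)
X -> miss, evict C, frames (W G X)
Y -> miss, evict W, frames (G X Y)
D -> miss, evict G, frames (X Y D)
W -> miss, evict X, frames (Y D W)
G -> miss, evict Y, frames (D W G)
X -> miss, evict D, frames (W G X)
W -> hit
K -> miss, evict G, frames (X W K)
Y -> miss, evict X, frames (W K Y)
K -> hit
G -> miss, evict W, frames (Y K G)
Y -> hit
Hits: 4.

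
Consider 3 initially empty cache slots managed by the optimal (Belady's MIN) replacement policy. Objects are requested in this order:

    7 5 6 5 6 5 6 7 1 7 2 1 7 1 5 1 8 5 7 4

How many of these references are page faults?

7: miss, frames {7}
5: miss, frames {7,5}
6: miss, frames {7,5,6}
5: hit
6: hit
5: hit
6: hit
7: hit
1: miss, evict 6, frames {7,5,1}
7: hit
2: miss, evict 5, frames {7,1,2}
1: hit
7: hit
1: hit
5: miss, evict 2, frames {7,1,5}
1: hit
8: miss, evict 1, frames {7,5,8}
5: hit
7: hit
4: miss, evict 8, frames {7,5,4}
Page faults: 8.

8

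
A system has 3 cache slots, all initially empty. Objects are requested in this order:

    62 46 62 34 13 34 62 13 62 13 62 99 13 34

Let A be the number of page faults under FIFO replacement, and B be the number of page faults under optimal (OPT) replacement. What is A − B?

Under FIFO: F F . F F . F . . . . F . F → 7 faults.
Under OPT: F F . F F . . . . . . F . . → 5 faults.
A − B = 7 − 5 = 2.

2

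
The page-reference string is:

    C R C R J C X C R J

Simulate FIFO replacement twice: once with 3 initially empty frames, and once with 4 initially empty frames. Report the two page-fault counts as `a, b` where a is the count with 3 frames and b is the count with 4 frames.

3 frames: F F . . F . F F F F → 7 faults.
4 frames: F F . . F . F . . . → 4 faults.
4 < 7: adding a frame reduced faults, as is typical.

7, 4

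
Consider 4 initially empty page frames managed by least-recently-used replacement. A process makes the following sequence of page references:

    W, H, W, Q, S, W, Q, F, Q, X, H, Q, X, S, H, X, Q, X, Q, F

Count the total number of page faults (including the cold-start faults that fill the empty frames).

W -> miss, frames (W)
H -> miss, frames (W H)
W -> hit
Q -> miss, frames (H W Q)
S -> miss, frames (H W Q S)
W -> hit
Q -> hit
F -> miss, evict H, frames (S W Q F)
Q -> hit
X -> miss, evict S, frames (W F Q X)
H -> miss, evict W, frames (F Q X H)
Q -> hit
X -> hit
S -> miss, evict F, frames (H Q X S)
H -> hit
X -> hit
Q -> hit
X -> hit
Q -> hit
F -> miss, evict S, frames (H X Q F)
Page faults: 9.

9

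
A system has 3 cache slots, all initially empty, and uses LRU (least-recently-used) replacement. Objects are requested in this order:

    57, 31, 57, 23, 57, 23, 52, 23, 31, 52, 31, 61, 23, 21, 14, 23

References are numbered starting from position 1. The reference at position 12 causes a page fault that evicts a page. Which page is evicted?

pos 1: 57 -> miss, frames [57]
pos 2: 31 -> miss, frames [57, 31]
pos 3: 57 -> hit
pos 4: 23 -> miss, frames [31, 57, 23]
pos 5: 57 -> hit
pos 6: 23 -> hit
pos 7: 52 -> miss, evict 31, frames [57, 23, 52]
pos 8: 23 -> hit
pos 9: 31 -> miss, evict 57, frames [52, 23, 31]
pos 10: 52 -> hit
pos 11: 31 -> hit
pos 12: 61 -> miss, evict 23, frames [52, 31, 61]
At position 12, page 23 is evicted.

23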